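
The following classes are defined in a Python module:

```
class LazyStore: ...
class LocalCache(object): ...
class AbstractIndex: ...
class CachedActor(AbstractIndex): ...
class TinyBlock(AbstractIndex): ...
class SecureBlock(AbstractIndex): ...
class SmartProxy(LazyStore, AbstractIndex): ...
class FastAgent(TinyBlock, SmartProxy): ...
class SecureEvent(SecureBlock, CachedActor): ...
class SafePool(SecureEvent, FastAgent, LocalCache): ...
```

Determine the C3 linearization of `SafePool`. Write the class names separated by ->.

SafePool -> SecureEvent -> SecureBlock -> CachedActor -> FastAgent -> TinyBlock -> SmartProxy -> LazyStore -> AbstractIndex -> LocalCache -> object

L[SafePool] = SafePool + merge(L[SecureEvent], L[FastAgent], L[LocalCache], [SecureEvent FastAgent LocalCache])
  take SecureEvent:  [SecureEvent SecureBlock CachedActor AbstractIndex object] + [FastAgent TinyBlock SmartProxy LazyStore AbstractIndex object] + [LocalCache object] + [SecureEvent FastAgent LocalCache]
  take SecureBlock:  [SecureBlock CachedActor AbstractIndex object] + [FastAgent TinyBlock SmartProxy LazyStore AbstractIndex object] + [LocalCache object] + [FastAgent LocalCache]
  take CachedActor:  [CachedActor AbstractIndex object] + [FastAgent TinyBlock SmartProxy LazyStore AbstractIndex object] + [LocalCache object] + [FastAgent LocalCache]
  take FastAgent:  [AbstractIndex object] + [FastAgent TinyBlock SmartProxy LazyStore AbstractIndex object] + [LocalCache object] + [FastAgent LocalCache]
  take TinyBlock:  [AbstractIndex object] + [TinyBlock SmartProxy LazyStore AbstractIndex object] + [LocalCache object] + [LocalCache]
  take SmartProxy:  [AbstractIndex object] + [SmartProxy LazyStore AbstractIndex object] + [LocalCache object] + [LocalCache]
  take LazyStore:  [AbstractIndex object] + [LazyStore AbstractIndex object] + [LocalCache object] + [LocalCache]
  take AbstractIndex:  [AbstractIndex object] + [AbstractIndex object] + [LocalCache object] + [LocalCache]
  take LocalCache:  [object] + [object] + [LocalCache object] + [LocalCache]
  take object:  [object] + [object] + [object]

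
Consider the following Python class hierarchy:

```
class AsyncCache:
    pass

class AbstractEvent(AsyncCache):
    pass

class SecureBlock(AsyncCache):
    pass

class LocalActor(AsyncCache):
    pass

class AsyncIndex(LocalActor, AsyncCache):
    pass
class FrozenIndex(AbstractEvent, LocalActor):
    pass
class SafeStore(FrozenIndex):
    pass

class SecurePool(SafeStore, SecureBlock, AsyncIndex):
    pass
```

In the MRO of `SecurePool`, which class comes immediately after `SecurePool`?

L[SecurePool] = SecurePool + merge(L[SafeStore], L[SecureBlock], L[AsyncIndex], [SafeStore SecureBlock AsyncIndex])
  take SafeStore:  [SafeStore FrozenIndex AbstractEvent LocalActor AsyncCache object] + [SecureBlock AsyncCache object] + [AsyncIndex LocalActor AsyncCache object] + [SafeStore SecureBlock AsyncIndex]
  take FrozenIndex:  [FrozenIndex AbstractEvent LocalActor AsyncCache object] + [SecureBlock AsyncCache object] + [AsyncIndex LocalActor AsyncCache object] + [SecureBlock AsyncIndex]
  take AbstractEvent:  [AbstractEvent LocalActor AsyncCache object] + [SecureBlock AsyncCache object] + [AsyncIndex LocalActor AsyncCache object] + [SecureBlock AsyncIndex]
  take SecureBlock:  [LocalActor AsyncCache object] + [SecureBlock AsyncCache object] + [AsyncIndex LocalActor AsyncCache object] + [SecureBlock AsyncIndex]
  take AsyncIndex:  [LocalActor AsyncCache object] + [AsyncCache object] + [AsyncIndex LocalActor AsyncCache object] + [AsyncIndex]
  take LocalActor:  [LocalActor AsyncCache object] + [AsyncCache object] + [LocalActor AsyncCache object]
  take AsyncCache:  [AsyncCache object] + [AsyncCache object] + [AsyncCache object]
  take object:  [object] + [object] + [object]
MRO: SecurePool SafeStore FrozenIndex AbstractEvent SecureBlock AsyncIndex LocalActor AsyncCache object
SecurePool is at position 0; next is SafeStore.

SafeStore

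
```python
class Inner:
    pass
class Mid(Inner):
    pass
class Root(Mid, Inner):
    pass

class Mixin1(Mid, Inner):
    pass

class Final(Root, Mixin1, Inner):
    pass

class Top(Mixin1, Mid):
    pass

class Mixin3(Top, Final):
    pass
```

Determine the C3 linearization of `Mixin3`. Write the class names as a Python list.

[Mixin3, Top, Final, Root, Mixin1, Mid, Inner, object]

L[Mixin3] = Mixin3 + merge(L[Top], L[Final], [Top Final])
  take Top:  [Top Mixin1 Mid Inner object] + [Final Root Mixin1 Mid Inner object] + [Top Final]
  take Final:  [Mixin1 Mid Inner object] + [Final Root Mixin1 Mid Inner object] + [Final]
  take Root:  [Mixin1 Mid Inner object] + [Root Mixin1 Mid Inner object]
  take Mixin1:  [Mixin1 Mid Inner object] + [Mixin1 Mid Inner object]
  take Mid:  [Mid Inner object] + [Mid Inner object]
  take Inner:  [Inner object] + [Inner object]
  take object:  [object] + [object]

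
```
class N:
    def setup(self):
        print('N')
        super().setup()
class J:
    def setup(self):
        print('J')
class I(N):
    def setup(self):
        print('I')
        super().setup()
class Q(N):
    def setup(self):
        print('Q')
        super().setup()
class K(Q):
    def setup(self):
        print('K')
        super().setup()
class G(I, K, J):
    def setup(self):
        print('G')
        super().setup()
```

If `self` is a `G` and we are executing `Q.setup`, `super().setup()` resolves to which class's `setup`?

L[G] = G + merge(L[I], L[K], L[J], [I K J])
  take I:  [I N object] + [K Q N object] + [J object] + [I K J]
  take K:  [N object] + [K Q N object] + [J object] + [K J]
  take Q:  [N object] + [Q N object] + [J object] + [J]
  take N:  [N object] + [N object] + [J object] + [J]
  take J:  [object] + [object] + [J object] + [J]
  take object:  [object] + [object] + [object]
MRO: G I K Q N J object
super() in Q.setup on a G instance goes to the class after Q in G's MRO: N.

N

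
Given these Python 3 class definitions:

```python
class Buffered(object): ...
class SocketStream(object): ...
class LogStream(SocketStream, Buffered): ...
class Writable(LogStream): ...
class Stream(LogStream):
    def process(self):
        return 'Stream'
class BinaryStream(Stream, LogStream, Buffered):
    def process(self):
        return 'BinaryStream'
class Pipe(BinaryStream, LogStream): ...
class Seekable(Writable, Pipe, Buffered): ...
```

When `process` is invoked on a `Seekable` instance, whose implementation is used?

L[Seekable] = Seekable + merge(L[Writable], L[Pipe], L[Buffered], [Writable Pipe Buffered])
  take Writable:  [Writable LogStream SocketStream Buffered object] + [Pipe BinaryStream Stream LogStream SocketStream Buffered object] + [Buffered object] + [Writable Pipe Buffered]
  take Pipe:  [LogStream SocketStream Buffered object] + [Pipe BinaryStream Stream LogStream SocketStream Buffered object] + [Buffered object] + [Pipe Buffered]
  take BinaryStream:  [LogStream SocketStream Buffered object] + [BinaryStream Stream LogStream SocketStream Buffered object] + [Buffered object] + [Buffered]
  take Stream:  [LogStream SocketStream Buffered object] + [Stream LogStream SocketStream Buffered object] + [Buffered object] + [Buffered]
  take LogStream:  [LogStream SocketStream Buffered object] + [LogStream SocketStream Buffered object] + [Buffered object] + [Buffered]
  take SocketStream:  [SocketStream Buffered object] + [SocketStream Buffered object] + [Buffered object] + [Buffered]
  take Buffered:  [Buffered object] + [Buffered object] + [Buffered object] + [Buffered]
  take object:  [object] + [object] + [object]
MRO: Seekable Writable Pipe BinaryStream Stream LogStream SocketStream Buffered object
process is defined in: BinaryStream, Stream. First along the MRO is BinaryStream.

BinaryStream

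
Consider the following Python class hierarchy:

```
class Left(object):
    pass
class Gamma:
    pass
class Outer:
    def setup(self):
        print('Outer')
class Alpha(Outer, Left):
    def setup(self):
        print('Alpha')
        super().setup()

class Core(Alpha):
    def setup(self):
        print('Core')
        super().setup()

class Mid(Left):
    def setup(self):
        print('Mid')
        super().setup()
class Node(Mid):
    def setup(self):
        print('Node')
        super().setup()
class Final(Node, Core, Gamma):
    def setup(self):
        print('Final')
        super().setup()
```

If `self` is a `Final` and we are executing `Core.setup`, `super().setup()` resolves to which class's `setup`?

L[Final] = Final + merge(L[Node], L[Core], L[Gamma], [Node Core Gamma])
  take Node:  [Node Mid Left object] + [Core Alpha Outer Left object] + [Gamma object] + [Node Core Gamma]
  take Mid:  [Mid Left object] + [Core Alpha Outer Left object] + [Gamma object] + [Core Gamma]
  take Core:  [Left object] + [Core Alpha Outer Left object] + [Gamma object] + [Core Gamma]
  take Alpha:  [Left object] + [Alpha Outer Left object] + [Gamma object] + [Gamma]
  take Outer:  [Left object] + [Outer Left object] + [Gamma object] + [Gamma]
  take Left:  [Left object] + [Left object] + [Gamma object] + [Gamma]
  take Gamma:  [object] + [object] + [Gamma object] + [Gamma]
  take object:  [object] + [object] + [object]
MRO: Final Node Mid Core Alpha Outer Left Gamma object
super() in Core.setup on a Final instance goes to the class after Core in Final's MRO: Alpha.

Alpha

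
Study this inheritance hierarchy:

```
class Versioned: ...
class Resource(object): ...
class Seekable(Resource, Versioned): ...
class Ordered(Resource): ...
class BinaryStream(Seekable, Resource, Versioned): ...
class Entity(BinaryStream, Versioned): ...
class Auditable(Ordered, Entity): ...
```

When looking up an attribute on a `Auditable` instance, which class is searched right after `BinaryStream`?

Seekable

L[Auditable] = Auditable + merge(L[Ordered], L[Entity], [Ordered Entity])
  take Ordered:  [Ordered Resource object] + [Entity BinaryStream Seekable Resource Versioned object] + [Ordered Entity]
  take Entity:  [Resource object] + [Entity BinaryStream Seekable Resource Versioned object] + [Entity]
  take BinaryStream:  [Resource object] + [BinaryStream Seekable Resource Versioned object]
  take Seekable:  [Resource object] + [Seekable Resource Versioned object]
  take Resource:  [Resource object] + [Resource Versioned object]
  take Versioned:  [object] + [Versioned object]
  take object:  [object] + [object]
MRO: Auditable Ordered Entity BinaryStream Seekable Resource Versioned object
BinaryStream is at position 3; next is Seekable.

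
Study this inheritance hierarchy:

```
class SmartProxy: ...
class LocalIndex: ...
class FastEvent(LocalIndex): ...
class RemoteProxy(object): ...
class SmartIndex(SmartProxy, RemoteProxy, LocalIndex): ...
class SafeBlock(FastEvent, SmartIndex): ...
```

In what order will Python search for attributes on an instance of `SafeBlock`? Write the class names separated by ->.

SafeBlock -> FastEvent -> SmartIndex -> SmartProxy -> RemoteProxy -> LocalIndex -> object

L[SafeBlock] = SafeBlock + merge(L[FastEvent], L[SmartIndex], [FastEvent SmartIndex])
  take FastEvent:  [FastEvent LocalIndex object] + [SmartIndex SmartProxy RemoteProxy LocalIndex object] + [FastEvent SmartIndex]
  take SmartIndex:  [LocalIndex object] + [SmartIndex SmartProxy RemoteProxy LocalIndex object] + [SmartIndex]
  take SmartProxy:  [LocalIndex object] + [SmartProxy RemoteProxy LocalIndex object]
  take RemoteProxy:  [LocalIndex object] + [RemoteProxy LocalIndex object]
  take LocalIndex:  [LocalIndex object] + [LocalIndex object]
  take object:  [object] + [object]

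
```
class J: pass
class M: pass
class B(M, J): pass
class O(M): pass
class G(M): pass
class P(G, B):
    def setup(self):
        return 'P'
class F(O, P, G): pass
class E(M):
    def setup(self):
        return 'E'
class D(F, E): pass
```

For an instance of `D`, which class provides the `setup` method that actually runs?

P

L[D] = D + merge(L[F], L[E], [F E])
  take F:  [F O P G B M J object] + [E M object] + [F E]
  take O:  [O P G B M J object] + [E M object] + [E]
  take P:  [P G B M J object] + [E M object] + [E]
  take G:  [G B M J object] + [E M object] + [E]
  take B:  [B M J object] + [E M object] + [E]
  take E:  [M J object] + [E M object] + [E]
  take M:  [M J object] + [M object]
  take J:  [J object] + [object]
  take object:  [object] + [object]
MRO: D F O P G B E M J object
setup is defined in: E, P. First along the MRO is P.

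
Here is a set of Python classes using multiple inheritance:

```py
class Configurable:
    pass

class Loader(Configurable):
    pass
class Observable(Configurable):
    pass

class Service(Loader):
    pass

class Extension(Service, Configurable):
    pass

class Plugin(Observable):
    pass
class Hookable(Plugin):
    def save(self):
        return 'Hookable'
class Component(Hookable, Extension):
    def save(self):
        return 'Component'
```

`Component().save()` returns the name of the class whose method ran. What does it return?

Component

L[Component] = Component + merge(L[Hookable], L[Extension], [Hookable Extension])
  take Hookable:  [Hookable Plugin Observable Configurable object] + [Extension Service Loader Configurable object] + [Hookable Extension]
  take Plugin:  [Plugin Observable Configurable object] + [Extension Service Loader Configurable object] + [Extension]
  take Observable:  [Observable Configurable object] + [Extension Service Loader Configurable object] + [Extension]
  take Extension:  [Configurable object] + [Extension Service Loader Configurable object] + [Extension]
  take Service:  [Configurable object] + [Service Loader Configurable object]
  take Loader:  [Configurable object] + [Loader Configurable object]
  take Configurable:  [Configurable object] + [Configurable object]
  take object:  [object] + [object]
MRO: Component Hookable Plugin Observable Extension Service Loader Configurable object
save is defined in: Component, Hookable. First along the MRO is Component.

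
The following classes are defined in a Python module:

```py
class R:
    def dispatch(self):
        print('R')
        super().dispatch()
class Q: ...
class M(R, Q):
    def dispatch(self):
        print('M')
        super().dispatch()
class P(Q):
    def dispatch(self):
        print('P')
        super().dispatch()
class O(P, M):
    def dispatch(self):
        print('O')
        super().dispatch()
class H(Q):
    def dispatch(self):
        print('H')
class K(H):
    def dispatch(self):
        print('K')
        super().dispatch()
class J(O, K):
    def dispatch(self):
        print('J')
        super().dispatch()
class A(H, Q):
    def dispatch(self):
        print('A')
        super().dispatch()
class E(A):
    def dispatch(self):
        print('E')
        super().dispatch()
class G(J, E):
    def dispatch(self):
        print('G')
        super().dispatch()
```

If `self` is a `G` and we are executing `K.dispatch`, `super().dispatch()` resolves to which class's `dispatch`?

L[G] = G + merge(L[J], L[E], [J E])
  take J:  [J O P M R K H Q object] + [E A H Q object] + [J E]
  take O:  [O P M R K H Q object] + [E A H Q object] + [E]
  take P:  [P M R K H Q object] + [E A H Q object] + [E]
  take M:  [M R K H Q object] + [E A H Q object] + [E]
  take R:  [R K H Q object] + [E A H Q object] + [E]
  take K:  [K H Q object] + [E A H Q object] + [E]
  take E:  [H Q object] + [E A H Q object] + [E]
  take A:  [H Q object] + [A H Q object]
  take H:  [H Q object] + [H Q object]
  take Q:  [Q object] + [Q object]
  take object:  [object] + [object]
MRO: G J O P M R K E A H Q object
super() in K.dispatch on a G instance goes to the class after K in G's MRO: E.

E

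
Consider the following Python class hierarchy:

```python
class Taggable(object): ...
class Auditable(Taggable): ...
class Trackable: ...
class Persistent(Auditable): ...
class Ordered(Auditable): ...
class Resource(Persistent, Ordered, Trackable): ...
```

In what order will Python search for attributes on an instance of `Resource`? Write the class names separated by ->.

Resource -> Persistent -> Ordered -> Auditable -> Taggable -> Trackable -> object

L[Resource] = Resource + merge(L[Persistent], L[Ordered], L[Trackable], [Persistent Ordered Trackable])
  take Persistent:  [Persistent Auditable Taggable object] + [Ordered Auditable Taggable object] + [Trackable object] + [Persistent Ordered Trackable]
  take Ordered:  [Auditable Taggable object] + [Ordered Auditable Taggable object] + [Trackable object] + [Ordered Trackable]
  take Auditable:  [Auditable Taggable object] + [Auditable Taggable object] + [Trackable object] + [Trackable]
  take Taggable:  [Taggable object] + [Taggable object] + [Trackable object] + [Trackable]
  take Trackable:  [object] + [object] + [Trackable object] + [Trackable]
  take object:  [object] + [object] + [object]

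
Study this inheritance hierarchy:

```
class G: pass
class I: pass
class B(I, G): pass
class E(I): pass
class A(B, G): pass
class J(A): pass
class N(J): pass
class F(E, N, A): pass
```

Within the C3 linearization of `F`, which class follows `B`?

I

L[F] = F + merge(L[E], L[N], L[A], [E N A])
  take E:  [E I object] + [N J A B I G object] + [A B I G object] + [E N A]
  take N:  [I object] + [N J A B I G object] + [A B I G object] + [N A]
  take J:  [I object] + [J A B I G object] + [A B I G object] + [A]
  take A:  [I object] + [A B I G object] + [A B I G object] + [A]
  take B:  [I object] + [B I G object] + [B I G object]
  take I:  [I object] + [I G object] + [I G object]
  take G:  [object] + [G object] + [G object]
  take object:  [object] + [object] + [object]
MRO: F E N J A B I G object
B is at position 5; next is I.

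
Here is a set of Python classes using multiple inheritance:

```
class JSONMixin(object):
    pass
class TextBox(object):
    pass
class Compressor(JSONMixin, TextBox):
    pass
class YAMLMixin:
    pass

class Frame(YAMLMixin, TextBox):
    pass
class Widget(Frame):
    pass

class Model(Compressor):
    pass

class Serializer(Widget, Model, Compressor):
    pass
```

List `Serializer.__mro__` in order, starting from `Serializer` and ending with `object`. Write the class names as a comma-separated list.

L[Serializer] = Serializer + merge(L[Widget], L[Model], L[Compressor], [Widget Model Compressor])
  take Widget:  [Widget Frame YAMLMixin TextBox object] + [Model Compressor JSONMixin TextBox object] + [Compressor JSONMixin TextBox object] + [Widget Model Compressor]
  take Frame:  [Frame YAMLMixin TextBox object] + [Model Compressor JSONMixin TextBox object] + [Compressor JSONMixin TextBox object] + [Model Compressor]
  take YAMLMixin:  [YAMLMixin TextBox object] + [Model Compressor JSONMixin TextBox object] + [Compressor JSONMixin TextBox object] + [Model Compressor]
  take Model:  [TextBox object] + [Model Compressor JSONMixin TextBox object] + [Compressor JSONMixin TextBox object] + [Model Compressor]
  take Compressor:  [TextBox object] + [Compressor JSONMixin TextBox object] + [Compressor JSONMixin TextBox object] + [Compressor]
  take JSONMixin:  [TextBox object] + [JSONMixin TextBox object] + [JSONMixin TextBox object]
  take TextBox:  [TextBox object] + [TextBox object] + [TextBox object]
  take object:  [object] + [object] + [object]

Serializer, Widget, Frame, YAMLMixin, Model, Compressor, JSONMixin, TextBox, object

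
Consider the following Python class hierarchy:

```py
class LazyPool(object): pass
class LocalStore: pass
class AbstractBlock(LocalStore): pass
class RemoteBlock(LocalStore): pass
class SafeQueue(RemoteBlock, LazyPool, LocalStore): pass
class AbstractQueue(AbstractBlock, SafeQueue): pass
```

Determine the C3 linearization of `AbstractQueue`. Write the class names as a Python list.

L[AbstractQueue] = AbstractQueue + merge(L[AbstractBlock], L[SafeQueue], [AbstractBlock SafeQueue])
  take AbstractBlock:  [AbstractBlock LocalStore object] + [SafeQueue RemoteBlock LazyPool LocalStore object] + [AbstractBlock SafeQueue]
  take SafeQueue:  [LocalStore object] + [SafeQueue RemoteBlock LazyPool LocalStore object] + [SafeQueue]
  take RemoteBlock:  [LocalStore object] + [RemoteBlock LazyPool LocalStore object]
  take LazyPool:  [LocalStore object] + [LazyPool LocalStore object]
  take LocalStore:  [LocalStore object] + [LocalStore object]
  take object:  [object] + [object]

[AbstractQueue, AbstractBlock, SafeQueue, RemoteBlock, LazyPool, LocalStore, object]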